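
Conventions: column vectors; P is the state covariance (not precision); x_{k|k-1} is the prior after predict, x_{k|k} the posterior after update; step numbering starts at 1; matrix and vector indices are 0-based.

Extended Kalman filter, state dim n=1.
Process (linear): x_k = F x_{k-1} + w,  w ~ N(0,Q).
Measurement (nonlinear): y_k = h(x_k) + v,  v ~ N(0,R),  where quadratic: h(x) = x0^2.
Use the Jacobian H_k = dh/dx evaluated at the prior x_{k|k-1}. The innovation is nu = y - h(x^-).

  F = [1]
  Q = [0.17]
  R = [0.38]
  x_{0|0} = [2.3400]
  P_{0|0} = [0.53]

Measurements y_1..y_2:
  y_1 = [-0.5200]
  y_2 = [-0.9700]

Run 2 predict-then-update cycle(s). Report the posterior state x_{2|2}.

x_post = [0.3966]

step 1: x^-=[2.3400]  P^-=[0.7000]  H_jac=[4.6800]  S=[15.7117]  K=[0.2085]  nu=[-5.9956]  x^+=[1.0899]  P^+=[0.0169]
step 2: x^-=[1.0899]  P^-=[0.1869]  H_jac=[2.1797]  S=[1.2682]  K=[0.3213]  nu=[-2.1578]  x^+=[0.3966]  P^+=[0.0560]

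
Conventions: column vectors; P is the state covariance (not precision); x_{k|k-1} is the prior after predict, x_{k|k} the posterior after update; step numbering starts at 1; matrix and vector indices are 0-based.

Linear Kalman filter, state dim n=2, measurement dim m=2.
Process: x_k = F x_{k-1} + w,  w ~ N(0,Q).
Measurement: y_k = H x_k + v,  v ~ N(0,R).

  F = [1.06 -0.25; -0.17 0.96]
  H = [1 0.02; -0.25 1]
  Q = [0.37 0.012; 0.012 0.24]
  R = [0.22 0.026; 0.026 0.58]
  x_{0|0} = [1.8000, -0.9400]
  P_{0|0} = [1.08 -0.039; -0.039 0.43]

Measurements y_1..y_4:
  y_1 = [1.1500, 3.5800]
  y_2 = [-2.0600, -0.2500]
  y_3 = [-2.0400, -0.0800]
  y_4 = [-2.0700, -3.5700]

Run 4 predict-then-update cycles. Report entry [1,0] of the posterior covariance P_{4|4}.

step 1: x^-=[2.1430, -1.2084]  P^-=[1.6310 -0.3272; -0.3272 0.6802]  S=[1.8382 -0.6937; -0.6937 1.5257]  K=[0.8473 -0.0964; 0.0216 0.5093]  nu=[-0.9688, 5.3241]  x^+=[0.8086, 1.4821]  P^+=[0.1837 0.0120; 0.0120 0.2989]
step 2: x^-=[0.4866, 1.2853]  P^-=[0.5887 -0.0801; -0.0801 0.5169]  S=[0.8057 -0.1905; -0.1905 1.1737]  K=[0.7101 -0.0784; 0.0224 0.4611]  nu=[-2.5723, -1.4136]  x^+=[-1.2293, 0.5757]  P^+=[0.1540 0.0115; 0.0115 0.2709]
step 3: x^-=[-1.4470, 0.7617]  P^-=[0.5538 -0.0686; -0.0686 0.4903]  S=[0.7713 -0.1709; -0.1709 1.1392]  K=[0.6993 -0.0768; 0.0233 0.4490]  nu=[-0.6082, -1.2035]  x^+=[-1.7799, 0.2072]  P^+=[0.1516 0.0115; 0.0115 0.2639]
step 4: x^-=[-1.9385, 0.5015]  P^-=[0.5507 -0.0664; -0.0664 0.4838]  S=[0.7683 -0.1681; -0.1681 1.1315]  K=[0.6983 -0.0766; 0.0237 0.4458]  nu=[-0.1416, -4.5561]  x^+=[-1.6881, -1.5329]  P^+=[0.1514 0.0116; 0.0116 0.2621]

P_post[1,0] = 0.0116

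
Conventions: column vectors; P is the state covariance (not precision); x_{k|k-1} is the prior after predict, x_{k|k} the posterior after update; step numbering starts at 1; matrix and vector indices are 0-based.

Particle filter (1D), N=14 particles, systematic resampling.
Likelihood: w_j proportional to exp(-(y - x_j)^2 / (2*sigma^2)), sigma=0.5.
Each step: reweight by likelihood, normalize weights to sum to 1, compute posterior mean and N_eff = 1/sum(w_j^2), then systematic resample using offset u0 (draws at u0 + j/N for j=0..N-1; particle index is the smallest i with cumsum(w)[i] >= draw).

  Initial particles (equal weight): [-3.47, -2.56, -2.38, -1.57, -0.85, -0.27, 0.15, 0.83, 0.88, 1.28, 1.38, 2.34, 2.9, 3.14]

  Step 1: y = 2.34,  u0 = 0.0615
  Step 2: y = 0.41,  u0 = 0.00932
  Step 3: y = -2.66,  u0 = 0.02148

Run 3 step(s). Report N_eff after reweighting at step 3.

N_eff = 10.8925

step 1: w=[0.0000, 0.0000, 0.0000, 0.0000, 0.0000, 0.0000, 0.0000, 0.0050, 0.0067, 0.0503, 0.0754, 0.4760, 0.2542, 0.1324]  mean=2.4452  Neff=3.1542  idx=[9, 10, 11, 11, 11, 11, 11, 11, 12, 12, 12, 12, 13, 13]
step 2: w=[0.5855, 0.4052, 0.0015, 0.0015, 0.0015, 0.0015, 0.0015, 0.0015, 0.0000, 0.0000, 0.0000, 0.0000, 0.0000, 0.0000]  mean=1.3304  Neff=1.9725  idx=[0, 0, 0, 0, 0, 0, 0, 0, 0, 1, 1, 1, 1, 1]
step 3: w=[0.0999, 0.0999, 0.0999, 0.0999, 0.0999, 0.0999, 0.0999, 0.0999, 0.0999, 0.0202, 0.0202, 0.0202, 0.0202, 0.0202]  mean=1.2901  Neff=10.8925  idx=[0, 0, 1, 2, 3, 3, 4, 5, 5, 6, 7, 8, 8, 11]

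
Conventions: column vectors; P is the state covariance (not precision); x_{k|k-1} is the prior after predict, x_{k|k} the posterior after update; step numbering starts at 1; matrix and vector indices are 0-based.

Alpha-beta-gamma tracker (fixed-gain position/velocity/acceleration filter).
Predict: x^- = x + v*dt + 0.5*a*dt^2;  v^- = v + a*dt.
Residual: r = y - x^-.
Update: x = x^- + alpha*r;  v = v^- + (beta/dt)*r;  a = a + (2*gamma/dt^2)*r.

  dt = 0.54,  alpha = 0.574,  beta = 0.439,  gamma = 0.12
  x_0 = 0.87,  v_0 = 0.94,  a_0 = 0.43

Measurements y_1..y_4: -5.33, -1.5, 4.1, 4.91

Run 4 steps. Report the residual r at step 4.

resid = 2.3904

step 1: x_pred=1.4403  r=-6.7703  x^+=-2.4459  v^+=-4.3318  a^+=-5.1423
step 2: x_pred=-5.5348  r=4.0348  x^+=-3.2188  v^+=-3.8285  a^+=-1.8215
step 3: x_pred=-5.5518  r=9.6518  x^+=-0.0117  v^+=3.0344  a^+=6.1224
step 4: x_pred=2.5196  r=2.3904  x^+=3.8917  v^+=8.2838  a^+=8.0898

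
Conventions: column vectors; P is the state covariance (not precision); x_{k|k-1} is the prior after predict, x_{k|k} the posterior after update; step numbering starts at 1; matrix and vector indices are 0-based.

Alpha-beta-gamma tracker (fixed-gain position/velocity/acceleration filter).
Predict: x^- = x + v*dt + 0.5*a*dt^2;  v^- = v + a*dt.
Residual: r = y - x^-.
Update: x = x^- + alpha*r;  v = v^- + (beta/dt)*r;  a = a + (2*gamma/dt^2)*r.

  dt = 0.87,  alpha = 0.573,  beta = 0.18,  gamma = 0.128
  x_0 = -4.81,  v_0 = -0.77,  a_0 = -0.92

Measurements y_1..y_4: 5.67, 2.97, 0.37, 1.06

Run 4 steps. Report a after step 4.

step 1: x_pred=-5.8281  r=11.4981  x^+=0.7603  v^+=0.8085  a^+=2.9689
step 2: x_pred=2.5873  r=0.3827  x^+=2.8066  v^+=3.4706  a^+=3.0983
step 3: x_pred=6.9986  r=-6.6286  x^+=3.2004  v^+=4.7947  a^+=0.8564
step 4: x_pred=7.6959  r=-6.6359  x^+=3.8935  v^+=4.1669  a^+=-1.3880

a_post = -1.3880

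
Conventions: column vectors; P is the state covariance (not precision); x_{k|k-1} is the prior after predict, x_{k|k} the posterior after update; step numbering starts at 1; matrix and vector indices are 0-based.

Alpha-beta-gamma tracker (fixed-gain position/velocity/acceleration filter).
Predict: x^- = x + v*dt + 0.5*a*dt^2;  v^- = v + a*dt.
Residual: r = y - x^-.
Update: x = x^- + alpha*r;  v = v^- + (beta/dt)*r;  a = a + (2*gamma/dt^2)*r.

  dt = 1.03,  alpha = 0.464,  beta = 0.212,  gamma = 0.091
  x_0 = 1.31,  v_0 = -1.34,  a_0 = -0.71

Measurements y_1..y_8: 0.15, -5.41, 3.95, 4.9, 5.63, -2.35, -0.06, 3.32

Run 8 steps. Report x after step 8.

step 1: x_pred=-0.4468  r=0.5968  x^+=-0.1699  v^+=-1.9485  a^+=-0.6076
step 2: x_pred=-2.4991  r=-2.9109  x^+=-3.8498  v^+=-3.1734  a^+=-1.1070
step 3: x_pred=-7.7056  r=11.6556  x^+=-2.2974  v^+=-1.9146  a^+=0.8926
step 4: x_pred=-3.7960  r=8.6960  x^+=0.2389  v^+=0.7946  a^+=2.3844
step 5: x_pred=2.3222  r=3.3078  x^+=3.8570  v^+=3.9313  a^+=2.9518
step 6: x_pred=9.4721  r=-11.8221  x^+=3.9866  v^+=4.5385  a^+=0.9237
step 7: x_pred=9.1512  r=-9.2112  x^+=4.8772  v^+=3.5940  a^+=-0.6565
step 8: x_pred=8.2308  r=-4.9108  x^+=5.9522  v^+=1.9071  a^+=-1.4989

x_post = 5.9522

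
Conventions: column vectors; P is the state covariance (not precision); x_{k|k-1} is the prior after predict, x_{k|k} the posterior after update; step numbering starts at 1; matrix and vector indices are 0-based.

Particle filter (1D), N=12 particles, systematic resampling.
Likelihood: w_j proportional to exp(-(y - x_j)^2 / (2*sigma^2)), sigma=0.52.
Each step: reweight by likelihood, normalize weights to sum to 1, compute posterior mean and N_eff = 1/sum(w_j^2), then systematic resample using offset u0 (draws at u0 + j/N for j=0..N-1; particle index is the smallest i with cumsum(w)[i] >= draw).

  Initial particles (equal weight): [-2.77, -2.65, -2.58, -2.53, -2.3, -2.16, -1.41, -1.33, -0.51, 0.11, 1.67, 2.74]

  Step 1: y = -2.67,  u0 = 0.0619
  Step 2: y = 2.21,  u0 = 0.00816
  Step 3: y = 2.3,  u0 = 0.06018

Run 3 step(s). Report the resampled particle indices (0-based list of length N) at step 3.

resampled_idx = [2, 3, 4, 4, 5, 6, 7, 8, 9, 10, 10, 11]

step 1: w=[0.1813, 0.1846, 0.1819, 0.1781, 0.1434, 0.1142, 0.0098, 0.0067, 0.0000, 0.0000, 0.0000, 0.0000]  mean=-2.5105  Neff=6.0423  idx=[0, 0, 1, 1, 2, 2, 3, 3, 4, 4, 5, 5]
step 2: w=[0.0000, 0.0000, 0.0001, 0.0001, 0.0004, 0.0004, 0.0009, 0.0009, 0.0455, 0.0455, 0.4531, 0.4531]  mean=-2.1738  Neff=2.4107  idx=[8, 9, 10, 10, 10, 10, 10, 11, 11, 11, 11, 11]
step 3: w=[0.0094, 0.0094, 0.0981, 0.0981, 0.0981, 0.0981, 0.0981, 0.0981, 0.0981, 0.0981, 0.0981, 0.0981]  mean=-2.1626  Neff=10.3679  idx=[2, 3, 4, 4, 5, 6, 7, 8, 9, 10, 10, 11]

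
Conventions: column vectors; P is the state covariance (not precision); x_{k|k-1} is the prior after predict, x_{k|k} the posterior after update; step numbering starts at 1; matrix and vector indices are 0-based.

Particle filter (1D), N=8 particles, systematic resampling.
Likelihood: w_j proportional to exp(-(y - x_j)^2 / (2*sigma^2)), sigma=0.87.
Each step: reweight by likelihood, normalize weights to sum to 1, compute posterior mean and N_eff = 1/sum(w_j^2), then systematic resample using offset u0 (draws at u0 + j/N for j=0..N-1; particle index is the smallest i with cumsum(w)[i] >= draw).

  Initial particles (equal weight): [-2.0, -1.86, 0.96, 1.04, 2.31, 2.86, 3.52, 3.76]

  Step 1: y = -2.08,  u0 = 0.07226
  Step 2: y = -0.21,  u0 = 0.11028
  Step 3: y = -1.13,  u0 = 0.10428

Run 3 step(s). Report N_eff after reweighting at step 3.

N_eff = 7.9608

step 1: w=[0.5059, 0.4921, 0.0011, 0.0008, 0.0000, 0.0000, 0.0000, 0.0000]  mean=-1.9253  Neff=2.0074  idx=[0, 0, 0, 0, 1, 1, 1, 1]
step 2: w=[0.1053, 0.1053, 0.1053, 0.1053, 0.1447, 0.1447, 0.1447, 0.1447]  mean=-1.9190  Neff=7.8058  idx=[1, 2, 3, 4, 5, 6, 7, 7]
step 3: w=[0.1137, 0.1137, 0.1137, 0.1318, 0.1318, 0.1318, 0.1318, 0.1318]  mean=-1.9077  Neff=7.9608  idx=[0, 2, 3, 4, 4, 5, 6, 7]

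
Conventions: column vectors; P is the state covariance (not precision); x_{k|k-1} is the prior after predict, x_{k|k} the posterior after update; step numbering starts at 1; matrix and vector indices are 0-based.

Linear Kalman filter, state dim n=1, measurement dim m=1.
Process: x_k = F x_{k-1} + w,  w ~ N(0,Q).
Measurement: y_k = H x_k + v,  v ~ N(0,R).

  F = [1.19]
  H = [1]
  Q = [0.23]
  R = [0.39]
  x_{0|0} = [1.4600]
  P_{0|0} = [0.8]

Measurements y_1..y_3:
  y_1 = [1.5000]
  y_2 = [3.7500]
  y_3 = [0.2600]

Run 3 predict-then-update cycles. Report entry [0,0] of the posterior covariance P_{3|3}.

P_post[0,0] = 0.2327

step 1: x^-=[1.7374]  P^-=[1.3629]  S=[1.7529]  K=[0.7775]  nu=[-0.2374]  x^+=[1.5528]  P^+=[0.3032]
step 2: x^-=[1.8479]  P^-=[0.6594]  S=[1.0494]  K=[0.6284]  nu=[1.9021]  x^+=[3.0431]  P^+=[0.2451]
step 3: x^-=[3.6213]  P^-=[0.5770]  S=[0.9670]  K=[0.5967]  nu=[-3.3613]  x^+=[1.6156]  P^+=[0.2327]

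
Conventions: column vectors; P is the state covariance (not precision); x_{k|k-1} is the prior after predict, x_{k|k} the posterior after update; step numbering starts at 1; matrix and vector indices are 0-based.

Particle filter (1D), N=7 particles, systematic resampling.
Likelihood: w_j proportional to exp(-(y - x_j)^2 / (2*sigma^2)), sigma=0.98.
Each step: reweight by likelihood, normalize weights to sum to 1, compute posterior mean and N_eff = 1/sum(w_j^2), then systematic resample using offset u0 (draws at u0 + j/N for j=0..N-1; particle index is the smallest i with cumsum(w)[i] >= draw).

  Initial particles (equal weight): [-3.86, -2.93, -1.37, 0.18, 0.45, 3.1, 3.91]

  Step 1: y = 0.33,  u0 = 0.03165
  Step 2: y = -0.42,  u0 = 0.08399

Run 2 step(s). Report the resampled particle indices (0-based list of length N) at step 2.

step 1: w=[0.0000, 0.0018, 0.0997, 0.4439, 0.4457, 0.0083, 0.0006]  mean=0.1663  Neff=2.4648  idx=[2, 3, 3, 3, 4, 4, 4]
step 2: w=[0.1217, 0.1614, 0.1614, 0.1614, 0.1313, 0.1313, 0.1313]  mean=0.0977  Neff=6.9089  idx=[0, 1, 2, 3, 4, 5, 6]

resampled_idx = [0, 1, 2, 3, 4, 5, 6]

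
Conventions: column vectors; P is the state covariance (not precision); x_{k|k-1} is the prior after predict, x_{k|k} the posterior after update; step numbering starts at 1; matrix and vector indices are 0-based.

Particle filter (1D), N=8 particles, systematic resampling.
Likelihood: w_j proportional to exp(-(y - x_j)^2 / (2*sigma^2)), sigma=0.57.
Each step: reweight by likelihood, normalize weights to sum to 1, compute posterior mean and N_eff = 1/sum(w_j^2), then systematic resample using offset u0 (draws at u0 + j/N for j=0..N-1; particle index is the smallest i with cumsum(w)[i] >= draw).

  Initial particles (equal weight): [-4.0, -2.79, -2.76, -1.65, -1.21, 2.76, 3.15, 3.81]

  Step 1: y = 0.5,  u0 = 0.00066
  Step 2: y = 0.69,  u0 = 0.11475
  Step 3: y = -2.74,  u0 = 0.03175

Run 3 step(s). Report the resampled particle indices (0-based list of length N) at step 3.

resampled_idx = [0, 1, 2, 3, 4, 5, 6, 7]

step 1: w=[0.0000, 0.0000, 0.0000, 0.0660, 0.9010, 0.0313, 0.0016, 0.0000]  mean=-1.1077  Neff=1.2237  idx=[3, 4, 4, 4, 4, 4, 4, 4]
step 2: w=[0.0080, 0.1417, 0.1417, 0.1417, 0.1417, 0.1417, 0.1417, 0.1417]  mean=-1.2135  Neff=7.1105  idx=[1, 2, 3, 4, 5, 6, 7, 7]
step 3: w=[0.1250, 0.1250, 0.1250, 0.1250, 0.1250, 0.1250, 0.1250, 0.1250]  mean=-1.2100  Neff=8.0000  idx=[0, 1, 2, 3, 4, 5, 6, 7]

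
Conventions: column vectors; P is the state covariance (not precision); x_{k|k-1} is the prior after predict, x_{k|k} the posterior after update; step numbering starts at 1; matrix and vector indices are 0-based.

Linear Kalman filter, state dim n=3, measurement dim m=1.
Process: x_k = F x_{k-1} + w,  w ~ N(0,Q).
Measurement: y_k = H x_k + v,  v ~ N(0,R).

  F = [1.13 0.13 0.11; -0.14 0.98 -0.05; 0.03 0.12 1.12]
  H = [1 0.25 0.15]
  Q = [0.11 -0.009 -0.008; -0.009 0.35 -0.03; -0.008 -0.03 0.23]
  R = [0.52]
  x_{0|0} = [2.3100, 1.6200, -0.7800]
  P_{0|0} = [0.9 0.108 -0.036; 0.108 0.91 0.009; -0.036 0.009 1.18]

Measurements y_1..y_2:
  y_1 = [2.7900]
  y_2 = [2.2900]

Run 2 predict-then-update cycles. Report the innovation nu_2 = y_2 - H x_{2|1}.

innov = [-0.9129]

step 1: x^-=[2.7351, 1.3032, -0.6099]  P^-=[1.3119 0.0792 0.1529; 0.0792 1.2135 0.0240; 0.1529 0.0240 1.7249]  S=[2.0338]  K=[0.6661; 0.1899; 0.2053]  nu=[-0.1794]  x^+=[2.6156, 1.2691, -0.6467]  P^+=[0.4096 -0.1780 -0.1253; -0.1780 1.1402 -0.0553; -0.1253 -0.0553 1.6391]
step 2: x^-=[3.0495, 0.9099, -0.4936]  P^-=[0.5872 -0.1281 0.0330; -0.1281 1.5097 -0.0322; 0.0330 -0.0322 2.2783]  S=[1.1962]  K=[0.4682; 0.2044; 0.3066]  nu=[-0.9129]  x^+=[2.6220, 0.7233, -0.7735]  P^+=[0.3249 -0.2426 -0.1387; -0.2426 1.4597 -0.1071; -0.1387 -0.1071 2.1659]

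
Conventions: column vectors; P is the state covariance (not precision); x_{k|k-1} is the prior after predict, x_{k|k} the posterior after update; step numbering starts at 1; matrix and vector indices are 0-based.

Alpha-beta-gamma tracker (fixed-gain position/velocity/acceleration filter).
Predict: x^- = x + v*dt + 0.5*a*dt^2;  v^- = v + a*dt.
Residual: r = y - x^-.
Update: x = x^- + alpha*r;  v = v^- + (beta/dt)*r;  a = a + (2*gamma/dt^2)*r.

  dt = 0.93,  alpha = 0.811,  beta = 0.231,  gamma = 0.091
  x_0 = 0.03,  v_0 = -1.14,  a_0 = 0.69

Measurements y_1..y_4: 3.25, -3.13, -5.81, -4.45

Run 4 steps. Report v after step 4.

step 1: x_pred=-0.7318  r=3.9818  x^+=2.4974  v^+=0.4907  a^+=1.5279
step 2: x_pred=3.6146  r=-6.7446  x^+=-1.8553  v^+=0.2364  a^+=0.1086
step 3: x_pred=-1.5884  r=-4.2216  x^+=-5.0121  v^+=-0.7111  a^+=-0.7797
step 4: x_pred=-6.0107  r=1.5607  x^+=-4.7450  v^+=-1.0486  a^+=-0.4513

v_post = -1.0486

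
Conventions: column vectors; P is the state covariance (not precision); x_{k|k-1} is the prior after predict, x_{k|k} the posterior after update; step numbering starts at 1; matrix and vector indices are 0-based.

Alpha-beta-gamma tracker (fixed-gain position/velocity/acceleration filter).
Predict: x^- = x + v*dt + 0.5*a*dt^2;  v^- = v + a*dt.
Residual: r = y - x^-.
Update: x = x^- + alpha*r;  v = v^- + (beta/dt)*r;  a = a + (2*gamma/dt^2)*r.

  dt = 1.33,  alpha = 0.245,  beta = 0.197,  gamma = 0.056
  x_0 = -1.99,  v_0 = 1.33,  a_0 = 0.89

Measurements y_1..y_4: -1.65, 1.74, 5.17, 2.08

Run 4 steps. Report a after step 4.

a_post = -0.1423

step 1: x_pred=0.5661  r=-2.2161  x^+=0.0231  v^+=2.1855  a^+=0.7497
step 2: x_pred=3.5928  r=-1.8528  x^+=3.1389  v^+=2.9081  a^+=0.6324
step 3: x_pred=7.5660  r=-2.3960  x^+=6.9790  v^+=3.3943  a^+=0.4807
step 4: x_pred=11.9185  r=-9.8385  x^+=9.5080  v^+=2.5763  a^+=-0.1423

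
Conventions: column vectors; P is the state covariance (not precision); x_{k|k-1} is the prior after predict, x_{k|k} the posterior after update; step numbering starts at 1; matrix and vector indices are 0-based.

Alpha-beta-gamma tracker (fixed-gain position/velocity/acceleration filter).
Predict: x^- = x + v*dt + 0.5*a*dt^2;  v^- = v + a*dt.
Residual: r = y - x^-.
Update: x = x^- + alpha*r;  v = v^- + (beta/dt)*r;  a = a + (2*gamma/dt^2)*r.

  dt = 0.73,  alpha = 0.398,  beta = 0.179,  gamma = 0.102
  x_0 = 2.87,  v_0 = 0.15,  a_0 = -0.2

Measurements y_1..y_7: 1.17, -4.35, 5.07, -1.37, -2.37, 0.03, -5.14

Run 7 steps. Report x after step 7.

step 1: x_pred=2.9262  r=-1.7562  x^+=2.2272  v^+=-0.4266  a^+=-0.8723
step 2: x_pred=1.6834  r=-6.0334  x^+=-0.7179  v^+=-2.5428  a^+=-3.1819
step 3: x_pred=-3.4220  r=8.4920  x^+=-0.0422  v^+=-2.7834  a^+=0.0689
step 4: x_pred=-2.0557  r=0.6857  x^+=-1.7828  v^+=-2.5649  a^+=0.3314
step 5: x_pred=-3.5669  r=1.1969  x^+=-3.0905  v^+=-2.0295  a^+=0.7896
step 6: x_pred=-4.3617  r=4.3917  x^+=-2.6138  v^+=-0.3763  a^+=2.4708
step 7: x_pred=-2.2302  r=-2.9098  x^+=-3.3883  v^+=0.7138  a^+=1.3568

x_post = -3.3883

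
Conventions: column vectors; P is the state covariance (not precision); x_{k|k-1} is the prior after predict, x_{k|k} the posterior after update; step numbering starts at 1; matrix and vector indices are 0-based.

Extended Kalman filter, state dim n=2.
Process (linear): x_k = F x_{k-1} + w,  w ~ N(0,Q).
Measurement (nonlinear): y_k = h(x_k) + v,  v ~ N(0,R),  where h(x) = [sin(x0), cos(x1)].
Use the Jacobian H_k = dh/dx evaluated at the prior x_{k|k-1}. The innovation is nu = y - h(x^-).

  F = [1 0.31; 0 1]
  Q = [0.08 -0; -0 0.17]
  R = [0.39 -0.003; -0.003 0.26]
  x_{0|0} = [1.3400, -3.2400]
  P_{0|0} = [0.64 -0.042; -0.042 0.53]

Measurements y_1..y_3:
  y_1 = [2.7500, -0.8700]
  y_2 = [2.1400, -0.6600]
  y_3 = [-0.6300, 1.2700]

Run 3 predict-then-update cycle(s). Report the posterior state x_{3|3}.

step 1: x^-=[0.3356, -3.2400]  P^-=[0.7449 0.1223; 0.1223 0.7000]  H_jac=[0.9442 0.0000; 0.0000 -0.0982]  S=[1.0541 -0.0143; -0.0143 0.2668]  K=[0.6671 -0.0092; 0.1061 -0.2521]  nu=[2.4207, 0.1252]  x^+=[1.9493, -3.0147]  P^+=[0.2756 0.0446; 0.0446 0.6704]
step 2: x^-=[1.0148, -3.0147]  P^-=[0.4477 0.2525; 0.2525 0.8404]  H_jac=[0.5278 0.0000; 0.0000 0.1266]  S=[0.5147 0.0139; 0.0139 0.2735]  K=[0.4565 0.0937; 0.2487 0.3764]  nu=[1.2906, 0.3320]  x^+=[1.6351, -2.5687]  P^+=[0.3368 0.1817; 0.1817 0.7672]
step 3: x^-=[0.8388, -2.5687]  P^-=[0.6032 0.4195; 0.4195 0.9372]  H_jac=[0.6683 0.0000; 0.0000 0.5421]  S=[0.6594 0.1490; 0.1490 0.5354]  K=[0.5499 0.2717; 0.2249 0.8863]  nu=[-1.3738, 2.1103]  x^+=[0.6567, -1.0073]  P^+=[0.3197 0.1273; 0.1273 0.4239]

x_post = [0.6567, -1.0073]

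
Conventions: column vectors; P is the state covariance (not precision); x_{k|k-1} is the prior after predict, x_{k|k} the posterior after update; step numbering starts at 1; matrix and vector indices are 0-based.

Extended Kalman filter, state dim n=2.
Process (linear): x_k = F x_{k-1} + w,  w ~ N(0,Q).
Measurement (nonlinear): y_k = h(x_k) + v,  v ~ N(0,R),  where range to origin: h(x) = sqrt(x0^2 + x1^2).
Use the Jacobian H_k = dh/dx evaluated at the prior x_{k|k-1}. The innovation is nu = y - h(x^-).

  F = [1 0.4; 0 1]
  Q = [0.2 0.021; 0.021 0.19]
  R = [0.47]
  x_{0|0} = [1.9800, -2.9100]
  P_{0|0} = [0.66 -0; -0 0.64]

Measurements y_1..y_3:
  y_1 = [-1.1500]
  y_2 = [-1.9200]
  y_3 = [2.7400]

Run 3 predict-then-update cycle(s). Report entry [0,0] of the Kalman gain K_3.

step 1: x^-=[0.8160, -2.9100]  P^-=[0.9624 0.2770; 0.2770 0.8300]  H_jac=[0.2700 -0.9629]  S=[1.1656]  K=[-0.0059; -0.6215]  nu=[-4.1722]  x^+=[0.8406, -0.3171]  P^+=[0.9624 0.2727; 0.2727 0.3798]
step 2: x^-=[0.7137, -0.3171]  P^-=[1.4413 0.4457; 0.4457 0.5698]  H_jac=[0.9138 -0.4061]  S=[1.4369]  K=[0.7907; 0.1224]  nu=[-2.7010]  x^+=[-1.4220, -0.6478]  P^+=[0.5429 0.3066; 0.3066 0.5483]
step 3: x^-=[-1.6812, -0.6478]  P^-=[1.0759 0.5469; 0.5469 0.7383]  H_jac=[-0.9331 -0.3595]  S=[1.8692]  K=[-0.6423; -0.4150]  nu=[0.9384]  x^+=[-2.2839, -1.0372]  P^+=[0.3048 0.0486; 0.0486 0.4163]

K[0,0] = -0.6423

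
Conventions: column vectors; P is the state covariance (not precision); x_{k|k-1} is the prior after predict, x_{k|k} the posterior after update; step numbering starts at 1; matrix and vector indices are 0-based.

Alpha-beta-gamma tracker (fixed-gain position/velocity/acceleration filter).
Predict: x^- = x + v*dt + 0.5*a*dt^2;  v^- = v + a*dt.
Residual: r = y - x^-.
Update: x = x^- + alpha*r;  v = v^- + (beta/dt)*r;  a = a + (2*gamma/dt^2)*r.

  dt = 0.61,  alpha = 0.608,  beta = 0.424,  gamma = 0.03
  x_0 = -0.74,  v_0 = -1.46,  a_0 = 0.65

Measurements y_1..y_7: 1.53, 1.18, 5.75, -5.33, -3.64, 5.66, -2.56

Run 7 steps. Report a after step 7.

a_post = 0.2918

step 1: x_pred=-1.5097  r=3.0397  x^+=0.3385  v^+=1.0493  a^+=1.1401
step 2: x_pred=1.1907  r=-0.0107  x^+=1.1842  v^+=1.7374  a^+=1.1384
step 3: x_pred=2.4558  r=3.2942  x^+=4.4587  v^+=4.7216  a^+=1.6696
step 4: x_pred=7.6495  r=-12.9795  x^+=-0.2421  v^+=-3.2818  a^+=-0.4233
step 5: x_pred=-2.3227  r=-1.3173  x^+=-3.1236  v^+=-4.4556  a^+=-0.6357
step 6: x_pred=-5.9598  r=11.6198  x^+=1.1050  v^+=3.2333  a^+=1.2379
step 7: x_pred=3.3077  r=-5.8677  x^+=-0.2599  v^+=-0.0901  a^+=0.2918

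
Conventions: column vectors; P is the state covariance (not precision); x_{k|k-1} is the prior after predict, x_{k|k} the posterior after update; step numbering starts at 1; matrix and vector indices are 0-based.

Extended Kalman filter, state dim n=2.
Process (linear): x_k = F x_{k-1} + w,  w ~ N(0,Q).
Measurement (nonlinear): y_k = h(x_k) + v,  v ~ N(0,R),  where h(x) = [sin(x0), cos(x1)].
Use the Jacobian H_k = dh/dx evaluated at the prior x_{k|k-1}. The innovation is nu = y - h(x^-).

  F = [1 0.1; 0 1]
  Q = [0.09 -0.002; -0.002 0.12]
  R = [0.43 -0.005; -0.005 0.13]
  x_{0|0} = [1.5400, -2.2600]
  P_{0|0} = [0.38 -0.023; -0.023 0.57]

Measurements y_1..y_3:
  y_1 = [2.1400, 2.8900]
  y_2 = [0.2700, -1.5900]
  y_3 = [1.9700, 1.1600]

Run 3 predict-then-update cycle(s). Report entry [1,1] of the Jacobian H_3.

step 1: x^-=[1.3140, -2.2600]  P^-=[0.4711 0.0320; 0.0320 0.6900]  H_jac=[0.2540 0.0000; 0.0000 0.7718]  S=[0.4604 0.0013; 0.0013 0.5410]  K=[0.2598 0.0450; 0.0149 0.9843]  nu=[1.1728, 3.5259]  x^+=[1.7775, 1.2282]  P^+=[0.4389 0.0059; 0.0059 0.1657]
step 2: x^-=[1.9003, 1.2282]  P^-=[0.5317 0.0205; 0.0205 0.2857]  H_jac=[-0.3236 0.0000; 0.0000 -0.9419]  S=[0.4857 0.0012; 0.0012 0.3835]  K=[-0.3541 -0.0491; -0.0118 -0.7017]  nu=[-0.6762, -1.9259]  x^+=[2.2344, 2.5877]  P^+=[0.4699 0.0049; 0.0049 0.0968]
step 3: x^-=[2.4932, 2.5877]  P^-=[0.5618 0.0126; 0.0126 0.2168]  H_jac=[-0.7970 0.0000; 0.0000 -0.5260]  S=[0.7869 0.0003; 0.0003 0.1900]  K=[-0.5690 -0.0340; -0.0125 -0.6002]  nu=[1.3661, 2.0105]  x^+=[1.6474, 1.3639]  P^+=[0.3068 0.0030; 0.0030 0.1482]

H_jac[1,1] = -0.5260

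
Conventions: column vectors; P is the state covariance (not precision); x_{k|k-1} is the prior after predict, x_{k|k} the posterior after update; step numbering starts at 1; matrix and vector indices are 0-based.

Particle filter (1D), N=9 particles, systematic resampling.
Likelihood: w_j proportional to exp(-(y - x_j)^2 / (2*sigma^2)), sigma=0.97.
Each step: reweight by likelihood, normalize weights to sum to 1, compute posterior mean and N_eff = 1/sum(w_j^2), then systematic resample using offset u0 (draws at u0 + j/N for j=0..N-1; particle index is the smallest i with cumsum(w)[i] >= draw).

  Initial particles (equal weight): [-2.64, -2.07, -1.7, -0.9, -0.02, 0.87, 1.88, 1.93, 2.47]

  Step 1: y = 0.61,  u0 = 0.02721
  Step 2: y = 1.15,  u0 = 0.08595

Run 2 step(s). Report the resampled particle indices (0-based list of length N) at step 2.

resampled_idx = [1, 3, 4, 4, 5, 6, 7, 7, 8]

step 1: w=[0.0012, 0.0070, 0.0187, 0.0949, 0.2582, 0.3076, 0.1353, 0.1263, 0.0507]  mean=0.7511  Neff=4.8181  idx=[3, 4, 4, 4, 5, 5, 6, 6, 7]
step 2: w=[0.0188, 0.0847, 0.0847, 0.0847, 0.1681, 0.1681, 0.1320, 0.1320, 0.1269]  mean=1.0118  Neff=7.7307  idx=[1, 3, 4, 4, 5, 6, 7, 7, 8]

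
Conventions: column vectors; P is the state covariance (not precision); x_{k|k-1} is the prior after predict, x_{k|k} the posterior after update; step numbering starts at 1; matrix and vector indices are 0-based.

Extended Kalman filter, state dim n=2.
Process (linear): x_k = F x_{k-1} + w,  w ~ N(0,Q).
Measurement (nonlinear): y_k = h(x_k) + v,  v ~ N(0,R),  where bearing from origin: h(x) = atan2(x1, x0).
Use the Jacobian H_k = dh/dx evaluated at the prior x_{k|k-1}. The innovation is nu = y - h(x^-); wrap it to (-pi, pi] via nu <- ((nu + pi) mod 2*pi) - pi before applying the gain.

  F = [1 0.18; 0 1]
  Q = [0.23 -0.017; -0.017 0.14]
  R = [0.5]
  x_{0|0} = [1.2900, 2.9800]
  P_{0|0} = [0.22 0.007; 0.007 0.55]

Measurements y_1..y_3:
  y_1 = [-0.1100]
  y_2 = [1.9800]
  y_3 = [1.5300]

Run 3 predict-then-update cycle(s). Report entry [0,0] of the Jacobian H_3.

H_jac[0,0] = -0.1744

step 1: x^-=[1.8264, 2.9800]  P^-=[0.4703 0.0890; 0.0890 0.6900]  H_jac=[-0.2439 0.1495]  S=[0.5369]  K=[-0.1889; 0.1517]  nu=[-1.1310]  x^+=[2.0400, 2.8084]  P^+=[0.4512 0.1044; 0.1044 0.6776]
step 2: x^-=[2.5456, 2.8084]  P^-=[0.7407 0.2094; 0.2094 0.8176]  H_jac=[-0.1955 0.1772]  S=[0.5395]  K=[-0.1996; 0.1927]  nu=[1.1455]  x^+=[2.3169, 3.0292]  P^+=[0.7192 0.2301; 0.2301 0.7976]
step 3: x^-=[2.8621, 3.0292]  P^-=[1.0579 0.3567; 0.3567 0.9376]  H_jac=[-0.1744 0.1648]  S=[0.5371]  K=[-0.2341; 0.1718]  nu=[0.7163]  x^+=[2.6945, 3.1522]  P^+=[1.0285 0.3783; 0.3783 0.9218]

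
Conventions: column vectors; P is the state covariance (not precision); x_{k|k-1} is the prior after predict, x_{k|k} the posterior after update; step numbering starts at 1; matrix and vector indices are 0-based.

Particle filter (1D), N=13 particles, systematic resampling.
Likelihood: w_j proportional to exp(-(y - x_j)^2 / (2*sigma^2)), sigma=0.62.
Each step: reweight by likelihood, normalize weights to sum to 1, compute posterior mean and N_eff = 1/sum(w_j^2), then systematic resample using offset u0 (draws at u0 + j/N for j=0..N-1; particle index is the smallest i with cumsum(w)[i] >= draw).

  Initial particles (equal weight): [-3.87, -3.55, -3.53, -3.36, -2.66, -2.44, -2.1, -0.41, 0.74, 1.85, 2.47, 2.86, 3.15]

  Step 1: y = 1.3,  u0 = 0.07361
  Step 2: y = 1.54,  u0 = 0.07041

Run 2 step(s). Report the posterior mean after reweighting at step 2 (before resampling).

post_mean = 1.5731

step 1: w=[0.0000, 0.0000, 0.0000, 0.0000, 0.0000, 0.0000, 0.0000, 0.0141, 0.4197, 0.4258, 0.1064, 0.0266, 0.0074]  mean=1.4547  Neff=2.7043  idx=[8, 8, 8, 8, 8, 9, 9, 9, 9, 9, 9, 10, 12]
step 2: w=[0.0556, 0.0556, 0.0556, 0.0556, 0.0556, 0.1127, 0.1127, 0.1127, 0.1127, 0.1127, 0.1127, 0.0415, 0.0044]  mean=1.5731  Neff=10.7051  idx=[1, 2, 4, 5, 5, 6, 7, 7, 8, 9, 9, 10, 11]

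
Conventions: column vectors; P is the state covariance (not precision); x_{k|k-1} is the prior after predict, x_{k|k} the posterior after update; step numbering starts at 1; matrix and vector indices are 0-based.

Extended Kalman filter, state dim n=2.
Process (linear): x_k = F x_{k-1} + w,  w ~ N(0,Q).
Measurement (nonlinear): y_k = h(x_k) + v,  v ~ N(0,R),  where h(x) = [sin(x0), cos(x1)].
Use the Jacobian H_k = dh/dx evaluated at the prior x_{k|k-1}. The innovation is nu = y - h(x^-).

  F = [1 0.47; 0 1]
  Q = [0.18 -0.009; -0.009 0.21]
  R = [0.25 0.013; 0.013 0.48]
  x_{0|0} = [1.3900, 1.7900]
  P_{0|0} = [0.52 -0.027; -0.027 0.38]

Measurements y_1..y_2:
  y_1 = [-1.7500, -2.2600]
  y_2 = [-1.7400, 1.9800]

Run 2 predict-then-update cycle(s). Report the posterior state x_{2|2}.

x_post = [4.8416, 2.5843]

step 1: x^-=[2.2313, 1.7900]  P^-=[0.7586 0.1426; 0.1426 0.5900]  H_jac=[-0.6135 0.0000; 0.0000 -0.9761]  S=[0.5355 0.0984; 0.0984 1.0421]  K=[-0.8594 -0.0524; -0.0629 -0.5467]  nu=[-2.5397, -2.0425]  x^+=[4.5210, 3.0664]  P^+=[0.3513 0.0372; 0.0372 0.2697]
step 2: x^-=[5.9622, 3.0664]  P^-=[0.6259 0.1550; 0.1550 0.4797]  H_jac=[0.9489 0.0000; 0.0000 -0.0751]  S=[0.8136 0.0020; 0.0020 0.4827]  K=[0.7301 -0.0271; 0.1809 -0.0754]  nu=[-1.4245, 2.9772]  x^+=[4.8416, 2.5843]  P^+=[0.1920 0.0466; 0.0466 0.4504]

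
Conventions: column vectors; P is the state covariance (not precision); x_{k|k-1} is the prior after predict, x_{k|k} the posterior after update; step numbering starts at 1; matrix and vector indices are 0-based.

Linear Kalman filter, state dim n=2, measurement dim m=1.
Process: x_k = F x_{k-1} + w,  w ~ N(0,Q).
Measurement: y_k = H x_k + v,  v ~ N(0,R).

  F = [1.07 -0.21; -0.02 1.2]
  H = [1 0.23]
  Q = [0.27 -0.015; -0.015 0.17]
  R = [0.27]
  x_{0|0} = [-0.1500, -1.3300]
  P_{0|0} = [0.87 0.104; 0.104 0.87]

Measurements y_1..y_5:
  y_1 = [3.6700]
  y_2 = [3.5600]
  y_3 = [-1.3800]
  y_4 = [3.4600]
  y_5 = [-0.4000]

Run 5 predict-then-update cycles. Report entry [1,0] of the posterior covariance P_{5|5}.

P_post[1,0] = -1.2828

step 1: x^-=[0.1188, -1.5930]  P^-=[1.2577 -0.1189; -0.1189 1.4182]  S=[1.5480]  K=[0.7948; 0.1339]  nu=[3.9176]  x^+=[3.2324, -1.0684]  P^+=[0.2798 -0.2836; -0.2836 1.3904]
step 2: x^-=[3.6831, -1.3467]  P^-=[0.7792 -0.7367; -0.7367 2.1859]  S=[0.8259]  K=[0.7382; -0.2833]  nu=[0.1867]  x^+=[3.8209, -1.3996]  P^+=[0.3290 -0.5640; -0.5640 2.1196]
step 3: x^-=[4.3823, -1.7560]  P^-=[0.9937 -1.2827; -1.2827 3.2494]  S=[0.8455]  K=[0.8263; -0.6332]  nu=[-5.3584]  x^+=[-0.0454, 1.6369]  P^+=[0.4164 -0.8404; -0.8404 2.9104]
step 4: x^-=[-0.3923, 1.9652]  P^-=[1.2527 -1.8399; -1.8399 4.4015]  S=[0.9092]  K=[0.9124; -0.9102]  nu=[3.4003]  x^+=[2.7101, -1.1296]  P^+=[0.4959 -1.0849; -1.0849 3.6483]
step 5: x^-=[3.1370, -1.4098]  P^-=[1.4861 -2.3425; -2.3425 5.4759]  S=[0.9683]  K=[0.9784; -1.1186]  nu=[-3.2128]  x^+=[-0.0064, 2.1839]  P^+=[0.5592 -1.2828; -1.2828 4.2644]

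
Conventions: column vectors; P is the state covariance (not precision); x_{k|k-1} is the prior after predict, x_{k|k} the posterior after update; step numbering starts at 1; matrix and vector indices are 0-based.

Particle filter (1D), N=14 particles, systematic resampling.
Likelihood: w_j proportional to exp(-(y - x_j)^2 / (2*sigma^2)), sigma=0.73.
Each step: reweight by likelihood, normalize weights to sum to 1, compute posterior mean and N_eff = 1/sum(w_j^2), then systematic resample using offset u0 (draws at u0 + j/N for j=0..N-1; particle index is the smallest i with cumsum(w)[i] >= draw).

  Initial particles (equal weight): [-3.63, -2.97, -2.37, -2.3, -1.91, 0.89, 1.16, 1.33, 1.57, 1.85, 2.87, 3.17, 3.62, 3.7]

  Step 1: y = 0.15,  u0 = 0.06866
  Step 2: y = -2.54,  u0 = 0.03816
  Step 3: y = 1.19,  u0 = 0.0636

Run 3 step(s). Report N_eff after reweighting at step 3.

step 1: w=[0.0000, 0.0001, 0.0017, 0.0024, 0.0125, 0.3998, 0.2566, 0.1810, 0.1008, 0.0444, 0.0006, 0.0001, 0.0000, 0.0000]  mean=1.1032  Neff=3.6937  idx=[5, 5, 5, 5, 5, 6, 6, 6, 6, 7, 7, 8, 8, 9]
step 2: w=[0.1732, 0.1732, 0.1732, 0.1732, 0.1732, 0.0285, 0.0285, 0.0285, 0.0285, 0.0085, 0.0085, 0.0014, 0.0014, 0.0002]  mean=0.9303  Neff=6.5171  idx=[0, 0, 1, 1, 1, 2, 2, 3, 3, 3, 4, 4, 6, 8]
step 3: w=[0.0705, 0.0705, 0.0705, 0.0705, 0.0705, 0.0705, 0.0705, 0.0705, 0.0705, 0.0705, 0.0705, 0.0705, 0.0767, 0.0767]  mean=0.9314  Neff=13.9873  idx=[0, 1, 2, 3, 4, 5, 6, 7, 9, 10, 11, 12, 12, 13]

N_eff = 13.9873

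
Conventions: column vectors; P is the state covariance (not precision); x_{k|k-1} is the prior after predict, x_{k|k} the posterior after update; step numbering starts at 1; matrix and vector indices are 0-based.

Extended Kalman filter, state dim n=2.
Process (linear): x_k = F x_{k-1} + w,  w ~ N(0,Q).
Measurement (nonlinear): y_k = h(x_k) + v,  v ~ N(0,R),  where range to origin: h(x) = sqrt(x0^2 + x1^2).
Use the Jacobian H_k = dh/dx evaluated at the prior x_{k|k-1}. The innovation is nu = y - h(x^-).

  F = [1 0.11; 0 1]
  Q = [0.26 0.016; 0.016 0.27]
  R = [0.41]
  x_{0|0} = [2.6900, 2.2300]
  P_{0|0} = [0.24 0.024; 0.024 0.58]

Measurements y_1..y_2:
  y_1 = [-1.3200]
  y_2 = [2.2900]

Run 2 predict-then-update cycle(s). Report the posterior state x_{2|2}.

step 1: x^-=[2.9353, 2.2300]  P^-=[0.5123 0.1038; 0.1038 0.8500]  H_jac=[0.7963 0.6049]  S=[1.1459]  K=[0.4108; 0.5209]  nu=[-5.0063]  x^+=[0.8787, -0.3776]  P^+=[0.3189 -0.1414; -0.1414 0.5391]
step 2: x^-=[0.8372, -0.3776]  P^-=[0.5543 -0.0661; -0.0661 0.8091]  H_jac=[0.9116 -0.4112]  S=[1.0570]  K=[0.5038; -0.3717]  nu=[1.3716]  x^+=[1.5282, -0.8875]  P^+=[0.2861 0.1319; 0.1319 0.6631]

x_post = [1.5282, -0.8875]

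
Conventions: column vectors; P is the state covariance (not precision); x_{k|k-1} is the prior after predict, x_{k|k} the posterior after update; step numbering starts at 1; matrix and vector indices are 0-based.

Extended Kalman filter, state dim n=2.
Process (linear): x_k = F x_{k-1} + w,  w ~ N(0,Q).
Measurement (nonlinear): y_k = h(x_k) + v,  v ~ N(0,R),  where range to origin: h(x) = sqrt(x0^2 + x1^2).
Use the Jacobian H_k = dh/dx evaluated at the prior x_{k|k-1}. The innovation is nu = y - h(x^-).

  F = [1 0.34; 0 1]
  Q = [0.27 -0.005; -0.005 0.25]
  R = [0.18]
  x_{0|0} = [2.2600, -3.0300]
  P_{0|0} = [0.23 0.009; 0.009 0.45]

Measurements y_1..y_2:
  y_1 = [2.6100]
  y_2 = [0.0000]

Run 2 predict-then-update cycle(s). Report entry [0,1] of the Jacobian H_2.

step 1: x^-=[1.2298, -3.0300]  P^-=[0.5581 0.1570; 0.1570 0.7000]  H_jac=[0.3761 -0.9266]  S=[0.7505]  K=[0.0858; -0.7855]  nu=[-0.6601]  x^+=[1.1731, -2.5115]  P^+=[0.5526 0.2076; 0.2076 0.2369]
step 2: x^-=[0.3192, -2.5115]  P^-=[0.9912 0.2831; 0.2831 0.4869]  H_jac=[0.1261 -0.9920]  S=[0.6040]  K=[-0.2581; -0.7405]  nu=[-2.5317]  x^+=[0.9727, -0.6369]  P^+=[0.9509 0.1677; 0.1677 0.1557]

H_jac[0,1] = -0.9920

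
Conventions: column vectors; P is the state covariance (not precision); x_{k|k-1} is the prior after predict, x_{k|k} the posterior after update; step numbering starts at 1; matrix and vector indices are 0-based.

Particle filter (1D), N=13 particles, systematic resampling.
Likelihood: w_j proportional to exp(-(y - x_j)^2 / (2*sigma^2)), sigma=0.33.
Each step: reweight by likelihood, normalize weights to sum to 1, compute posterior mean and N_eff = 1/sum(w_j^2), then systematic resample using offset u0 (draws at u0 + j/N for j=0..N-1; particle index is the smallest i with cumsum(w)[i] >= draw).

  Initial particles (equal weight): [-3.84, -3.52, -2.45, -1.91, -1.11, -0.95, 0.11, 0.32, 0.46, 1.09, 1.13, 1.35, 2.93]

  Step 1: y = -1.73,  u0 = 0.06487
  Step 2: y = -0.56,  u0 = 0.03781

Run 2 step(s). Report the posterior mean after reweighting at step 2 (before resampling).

step 1: w=[0.0000, 0.0000, 0.0780, 0.7262, 0.1443, 0.0516, 0.0000, 0.0000, 0.0000, 0.0000, 0.0000, 0.0000, 0.0000]  mean=-1.7872  Neff=1.7957  idx=[2, 3, 3, 3, 3, 3, 3, 3, 3, 3, 4, 4, 5]
step 2: w=[0.0000, 0.0002, 0.0002, 0.0002, 0.0002, 0.0002, 0.0002, 0.0002, 0.0002, 0.0002, 0.2498, 0.2498, 0.4983]  mean=-1.0319  Neff=2.6802  idx=[10, 10, 10, 11, 11, 11, 11, 12, 12, 12, 12, 12, 12]

post_mean = -1.0319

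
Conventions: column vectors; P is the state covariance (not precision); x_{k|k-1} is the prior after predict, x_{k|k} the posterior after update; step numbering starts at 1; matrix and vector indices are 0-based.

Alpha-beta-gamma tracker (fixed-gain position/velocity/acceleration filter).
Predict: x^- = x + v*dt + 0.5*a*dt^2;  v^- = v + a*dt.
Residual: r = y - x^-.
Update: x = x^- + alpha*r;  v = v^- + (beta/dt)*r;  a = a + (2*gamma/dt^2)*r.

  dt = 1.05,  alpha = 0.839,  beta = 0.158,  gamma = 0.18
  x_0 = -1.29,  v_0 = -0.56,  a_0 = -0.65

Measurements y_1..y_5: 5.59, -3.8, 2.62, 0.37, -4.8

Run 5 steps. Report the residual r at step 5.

step 1: x_pred=-2.2363  r=7.8263  x^+=4.3300  v^+=-0.0648  a^+=1.9055
step 2: x_pred=5.3123  r=-9.1123  x^+=-2.3329  v^+=0.5648  a^+=-1.0699
step 3: x_pred=-2.3297  r=4.9497  x^+=1.8231  v^+=0.1862  a^+=0.5463
step 4: x_pred=2.3197  r=-1.9497  x^+=0.6839  v^+=0.4664  a^+=-0.0904
step 5: x_pred=1.1238  r=-5.9238  x^+=-3.8463  v^+=-0.5199  a^+=-2.0247

resid = -5.9238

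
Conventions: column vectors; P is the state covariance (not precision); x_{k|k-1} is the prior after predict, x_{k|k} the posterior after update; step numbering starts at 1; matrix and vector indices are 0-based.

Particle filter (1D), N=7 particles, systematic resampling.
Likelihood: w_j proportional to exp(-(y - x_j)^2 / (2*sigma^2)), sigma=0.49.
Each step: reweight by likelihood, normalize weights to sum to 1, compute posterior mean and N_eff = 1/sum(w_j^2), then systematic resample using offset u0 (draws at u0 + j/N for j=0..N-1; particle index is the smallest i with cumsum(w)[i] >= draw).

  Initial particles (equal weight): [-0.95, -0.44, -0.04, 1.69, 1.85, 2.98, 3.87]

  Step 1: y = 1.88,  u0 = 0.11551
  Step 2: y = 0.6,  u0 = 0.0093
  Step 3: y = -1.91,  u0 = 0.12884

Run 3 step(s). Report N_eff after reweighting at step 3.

step 1: w=[0.0000, 0.0000, 0.0002, 0.4622, 0.4973, 0.0401, 0.0001]  mean=1.8212  Neff=2.1618  idx=[3, 3, 3, 4, 4, 4, 5]
step 2: w=[0.2285, 0.2285, 0.2285, 0.1048, 0.1048, 0.1048, 0.0000]  mean=1.7403  Neff=5.2735  idx=[0, 0, 1, 1, 2, 3, 4]
step 3: w=[0.1933, 0.1933, 0.1933, 0.1933, 0.1933, 0.0166, 0.0166]  mean=1.6953  Neff=5.3345  idx=[0, 1, 2, 2, 3, 4, 6]

N_eff = 5.3345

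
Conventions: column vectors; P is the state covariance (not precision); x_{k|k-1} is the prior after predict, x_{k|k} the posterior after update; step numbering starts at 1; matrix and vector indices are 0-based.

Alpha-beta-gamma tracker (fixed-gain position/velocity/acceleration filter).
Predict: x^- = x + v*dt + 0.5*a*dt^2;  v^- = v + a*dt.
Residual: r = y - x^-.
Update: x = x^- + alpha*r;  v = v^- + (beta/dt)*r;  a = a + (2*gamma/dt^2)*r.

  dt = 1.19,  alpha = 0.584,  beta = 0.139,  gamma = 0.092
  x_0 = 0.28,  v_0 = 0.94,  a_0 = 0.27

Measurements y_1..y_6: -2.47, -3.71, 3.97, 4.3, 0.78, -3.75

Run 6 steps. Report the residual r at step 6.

step 1: x_pred=1.5898  r=-4.0598  x^+=-0.7811  v^+=0.7871  a^+=-0.2575
step 2: x_pred=-0.0268  r=-3.6832  x^+=-2.1778  v^+=0.0504  a^+=-0.7361
step 3: x_pred=-2.6390  r=6.6090  x^+=1.2207  v^+=-0.0535  a^+=0.1227
step 4: x_pred=1.2438  r=3.0562  x^+=3.0286  v^+=0.4494  a^+=0.5198
step 5: x_pred=3.9315  r=-3.1515  x^+=2.0910  v^+=0.6998  a^+=0.1103
step 6: x_pred=3.0019  r=-6.7519  x^+=-0.9412  v^+=0.0424  a^+=-0.7670

resid = -6.7519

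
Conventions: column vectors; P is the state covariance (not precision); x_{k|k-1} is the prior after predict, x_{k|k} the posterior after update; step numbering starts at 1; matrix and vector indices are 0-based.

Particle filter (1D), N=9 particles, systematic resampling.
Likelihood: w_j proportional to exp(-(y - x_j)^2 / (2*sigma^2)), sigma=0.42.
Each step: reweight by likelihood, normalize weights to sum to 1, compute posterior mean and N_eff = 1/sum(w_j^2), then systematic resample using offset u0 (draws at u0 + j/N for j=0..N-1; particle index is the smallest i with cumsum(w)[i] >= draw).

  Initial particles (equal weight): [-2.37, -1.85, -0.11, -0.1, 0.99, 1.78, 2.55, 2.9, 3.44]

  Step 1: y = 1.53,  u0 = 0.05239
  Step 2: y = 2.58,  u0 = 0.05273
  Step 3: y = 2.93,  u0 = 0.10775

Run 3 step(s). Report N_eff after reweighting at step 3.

N_eff = 9.0000

step 1: w=[0.0000, 0.0000, 0.0004, 0.0004, 0.3281, 0.6281, 0.0393, 0.0037, 0.0000]  mean=1.5537  Neff=1.9850  idx=[4, 4, 4, 5, 5, 5, 5, 5, 5]
step 2: w=[0.0008, 0.0008, 0.0008, 0.1663, 0.1663, 0.1663, 0.1663, 0.1663, 0.1663]  mean=1.7781  Neff=6.0284  idx=[3, 3, 4, 5, 5, 6, 7, 7, 8]
step 3: w=[0.1111, 0.1111, 0.1111, 0.1111, 0.1111, 0.1111, 0.1111, 0.1111, 0.1111]  mean=1.7800  Neff=9.0000  idx=[0, 1, 2, 3, 4, 5, 6, 7, 8]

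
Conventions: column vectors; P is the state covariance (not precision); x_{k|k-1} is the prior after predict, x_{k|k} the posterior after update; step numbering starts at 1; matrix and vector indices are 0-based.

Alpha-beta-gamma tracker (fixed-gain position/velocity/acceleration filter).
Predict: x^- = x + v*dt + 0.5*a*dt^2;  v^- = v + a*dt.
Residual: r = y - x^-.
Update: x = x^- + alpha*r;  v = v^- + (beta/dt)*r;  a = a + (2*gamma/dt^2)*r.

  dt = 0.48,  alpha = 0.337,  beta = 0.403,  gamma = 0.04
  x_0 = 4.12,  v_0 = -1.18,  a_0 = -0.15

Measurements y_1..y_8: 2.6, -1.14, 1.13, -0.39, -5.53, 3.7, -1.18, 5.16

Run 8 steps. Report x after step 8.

step 1: x_pred=3.5363  r=-0.9363  x^+=3.2208  v^+=-2.0381  a^+=-0.4751
step 2: x_pred=2.1878  r=-3.3278  x^+=1.0663  v^+=-5.0601  a^+=-1.6306
step 3: x_pred=-1.5504  r=2.6804  x^+=-0.6471  v^+=-3.5924  a^+=-0.6999
step 4: x_pred=-2.4521  r=2.0621  x^+=-1.7571  v^+=-2.1970  a^+=0.0161
step 5: x_pred=-2.8099  r=-2.7201  x^+=-3.7266  v^+=-4.4731  a^+=-0.9284
step 6: x_pred=-5.9806  r=9.6806  x^+=-2.7182  v^+=3.2089  a^+=2.4329
step 7: x_pred=-0.8977  r=-0.2823  x^+=-0.9928  v^+=4.1397  a^+=2.3349
step 8: x_pred=1.2632  r=3.8968  x^+=2.5764  v^+=8.5321  a^+=3.6879

x_post = 2.5764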